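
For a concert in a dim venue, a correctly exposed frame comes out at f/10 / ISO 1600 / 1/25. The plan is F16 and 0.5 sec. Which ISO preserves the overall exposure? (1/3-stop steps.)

Aperture: f/10 → f/11 → f/13 → f/14 → f/16 — 1 1/3 stops smaller aperture (darker).
Shutter speed: 1/25 → 1/20 → 1/15 → 1/13 → 1/10 → 1/8 → 1/6 → 1/5 → 1/4 → 0.3 → 0.4 → 0.5 — 3 2/3 stops slower (brighter).
Net change so far: 2 1/3 stops brighter. Offset with the ISO: 1600 → 1250 → 1000 → 800 → 640 → 500 → 400 → 320.

ISO 320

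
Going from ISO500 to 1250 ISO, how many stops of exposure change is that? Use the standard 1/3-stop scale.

1 1/3 stops

500 → 640 → 800 → 1000 → 1250 — count the steps: 4 third-stops = 1 1/3 stops.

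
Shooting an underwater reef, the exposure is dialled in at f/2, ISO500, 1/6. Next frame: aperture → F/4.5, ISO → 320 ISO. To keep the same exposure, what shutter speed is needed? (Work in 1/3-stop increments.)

Aperture: f/2 → f/2.2 → f/2.5 → f/2.8 → f/3.2 → f/3.5 → f/4 → f/4.5 — 2 1/3 stops smaller aperture (darker).
ISO: 500 → 400 → 320 — 2/3 stop dropped (darker).
Net change so far: 3 stops darker. Offset with the shutter speed: 1/6 → 1/5 → 1/4 → 0.3 → 0.4 → 0.5 → 0.6 → 0.8 → 1 → 1.3.

1.3 s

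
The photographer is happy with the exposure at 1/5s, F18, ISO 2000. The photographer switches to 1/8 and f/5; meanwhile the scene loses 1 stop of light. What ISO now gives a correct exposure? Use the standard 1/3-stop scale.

ISO 500

Scene light: 1 stop darker.
Shutter speed: 1/5 → 1/6 → 1/8 — 2/3 stop shorter (darker).
Aperture: f/18 → f/16 → f/14 → f/13 → f/11 → f/10 → f/9 → f/8 → f/7.1 → f/6.3 → f/5.6 → f/5 — 3 2/3 stops wider (brighter).
Net so far: 2 stops brighter. ISO: 2000 → 1600 → 1250 → 1000 → 800 → 640 → 500.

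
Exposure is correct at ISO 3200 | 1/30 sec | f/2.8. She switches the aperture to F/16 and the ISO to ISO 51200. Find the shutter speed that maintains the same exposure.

1/15s

Aperture: f/2.8 → f/4 → f/5.6 → f/8 → f/11 → f/16 — 5 stops stopped down (darker).
ISO: 3200 → 6400 → 12800 → 25600 → 51200 — 4 stops higher (brighter).
Net change so far: 1 stop darker. Offset with the shutter speed: 1/30 → 1/15.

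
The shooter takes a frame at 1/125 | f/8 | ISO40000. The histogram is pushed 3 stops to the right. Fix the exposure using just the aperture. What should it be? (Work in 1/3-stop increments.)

f/22

Overexposed by 3 stops → need 3 stops darker.
Aperture: f/8 → f/9 → f/10 → f/11 → f/13 → f/14 → f/16 → f/18 → f/20 → f/22.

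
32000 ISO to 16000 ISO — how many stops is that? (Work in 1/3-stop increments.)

32000 → 25600 → 20000 → 16000 — count the steps: 3 third-stops = 1 stop.

1 stop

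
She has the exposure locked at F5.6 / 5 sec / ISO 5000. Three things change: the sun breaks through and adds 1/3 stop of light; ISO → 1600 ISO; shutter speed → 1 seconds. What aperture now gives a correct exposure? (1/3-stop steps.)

Scene light: 1/3 stop brighter.
ISO: 5000 → 4000 → 3200 → 2500 → 2000 → 1600 — 1 2/3 stops dropped (darker).
Shutter speed: 5 → 4 → 3.2 → 2.5 → 2 → 1.6 → 1.3 → 1 — 2 1/3 stops faster (darker).
Net so far: 3 2/3 stops darker. Aperture: f/5.6 → f/5 → f/4.5 → f/4 → f/3.5 → f/3.2 → f/2.8 → f/2.5 → f/2.2 → f/2 → f/1.8 → f/1.6.

f/1.6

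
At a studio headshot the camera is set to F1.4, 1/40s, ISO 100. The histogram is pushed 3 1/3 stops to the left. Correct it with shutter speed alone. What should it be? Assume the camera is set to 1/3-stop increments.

1/4s

Underexposed by 3 1/3 stops → need 3 1/3 stops brighter.
Shutter speed: 1/40 → 1/30 → 1/25 → 1/20 → 1/15 → 1/13 → 1/10 → 1/8 → 1/6 → 1/5 → 1/4.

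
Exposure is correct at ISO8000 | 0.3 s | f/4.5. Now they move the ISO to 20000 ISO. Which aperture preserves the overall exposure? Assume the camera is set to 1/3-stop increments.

ISO: 8000 → 10000 → 12800 → 16000 → 20000 — 1 1/3 stops raised (brighter).
Need 1 1/3 stops darker from the aperture: f/4.5 → f/5 → f/5.6 → f/6.3 → f/7.1.

f/7.1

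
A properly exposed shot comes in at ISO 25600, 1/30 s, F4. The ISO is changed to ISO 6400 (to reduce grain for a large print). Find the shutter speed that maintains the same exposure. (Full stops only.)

ISO: 25600 → 12800 → 6400 — 2 stops lower (darker).
Need 2 stops brighter from the shutter speed: 1/30 → 1/15 → 1/8.

1/8s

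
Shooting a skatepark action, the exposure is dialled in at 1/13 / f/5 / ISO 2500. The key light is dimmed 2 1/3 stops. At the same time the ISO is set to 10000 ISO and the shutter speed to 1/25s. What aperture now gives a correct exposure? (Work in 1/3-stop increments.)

f/3.2

Scene light: 2 1/3 stops darker.
ISO: 2500 → 3200 → 4000 → 5000 → 6400 → 8000 → 10000 — 2 stops higher (brighter).
Shutter speed: 1/13 → 1/15 → 1/20 → 1/25 — 1 stop shorter (darker).
Net so far: 1 1/3 stops darker. Aperture: f/5 → f/4.5 → f/4 → f/3.5 → f/3.2.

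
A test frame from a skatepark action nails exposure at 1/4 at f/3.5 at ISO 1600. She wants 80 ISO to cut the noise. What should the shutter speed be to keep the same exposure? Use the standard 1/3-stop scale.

ISO: 1600 → 1250 → 1000 → 800 → 640 → 500 → 400 → 320 → 250 → 200 → 160 → 125 → 100 → 80 — 4 1/3 stops lower (darker).
Need 4 1/3 stops brighter from the shutter speed: 1/4 → 0.3 → 0.4 → 0.5 → 0.6 → 0.8 → 1 → 1.3 → 1.6 → 2 → 2.5 → 3.2 → 4 → 5.

5 s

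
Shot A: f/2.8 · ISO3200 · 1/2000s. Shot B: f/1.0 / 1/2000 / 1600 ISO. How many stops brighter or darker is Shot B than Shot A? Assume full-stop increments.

Aperture: f/2.8 → f/2 → f/1.4 → f/1.0 — 3 stops wider (brighter).
Shutter speed: unchanged.
ISO: 3200 → 1600 — 1 stop lower (darker).
Net: +3 −1 = +2 stops.

2 stops brighter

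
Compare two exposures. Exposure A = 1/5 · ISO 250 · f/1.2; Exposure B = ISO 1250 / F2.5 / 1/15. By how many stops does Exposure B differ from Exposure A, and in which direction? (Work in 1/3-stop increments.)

Aperture: f/1.2 → f/1.4 → f/1.6 → f/1.8 → f/2 → f/2.2 → f/2.5 — 2 stops narrower (darker).
Shutter speed: 1/5 → 1/6 → 1/8 → 1/10 → 1/13 → 1/15 — 1 2/3 stops shorter (darker).
ISO: 250 → 320 → 400 → 500 → 640 → 800 → 1000 → 1250 — 2 1/3 stops raised (brighter).
Net: −2 −1 2/3 +2 1/3 = −1 1/3 stops.

1 1/3 stops darker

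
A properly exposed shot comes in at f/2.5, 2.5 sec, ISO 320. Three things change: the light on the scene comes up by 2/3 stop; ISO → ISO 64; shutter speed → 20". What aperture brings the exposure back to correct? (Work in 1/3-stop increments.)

f/4

Scene light: 2/3 stop brighter.
ISO: 320 → 250 → 200 → 160 → 125 → 100 → 80 → 64 — 2 1/3 stops dropped (darker).
Shutter speed: 2.5 → 3.2 → 4 → 5 → 6 → 8 → 10 → 13 → 15 → 20 — 3 stops longer (brighter).
Net so far: 1 1/3 stops brighter. Aperture: f/2.5 → f/2.8 → f/3.2 → f/3.5 → f/4.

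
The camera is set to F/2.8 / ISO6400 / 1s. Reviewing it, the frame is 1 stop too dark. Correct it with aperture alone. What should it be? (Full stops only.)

f/2

Underexposed by 1 stop → need 1 stop brighter.
Aperture: f/2.8 → f/2.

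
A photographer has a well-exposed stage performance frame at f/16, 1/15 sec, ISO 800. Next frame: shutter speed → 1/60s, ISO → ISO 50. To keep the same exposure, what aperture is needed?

f/2

Shutter speed: 1/15 → 1/30 → 1/60 — 2 stops faster (darker).
ISO: 800 → 400 → 200 → 100 → 50 — 4 stops lower (darker).
Net change so far: 6 stops darker. Offset with the aperture: f/16 → f/11 → f/8 → f/5.6 → f/4 → f/2.8 → f/2.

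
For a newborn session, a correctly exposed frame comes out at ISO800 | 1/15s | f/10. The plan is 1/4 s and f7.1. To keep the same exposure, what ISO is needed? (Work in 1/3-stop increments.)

ISO 100

Shutter speed: 1/15 → 1/13 → 1/10 → 1/8 → 1/6 → 1/5 → 1/4 — 2 stops slower (brighter).
Aperture: f/10 → f/9 → f/8 → f/7.1 — 1 stop opened up (brighter).
Net change so far: 3 stops brighter. Offset with the ISO: 800 → 640 → 500 → 400 → 320 → 250 → 200 → 160 → 125 → 100.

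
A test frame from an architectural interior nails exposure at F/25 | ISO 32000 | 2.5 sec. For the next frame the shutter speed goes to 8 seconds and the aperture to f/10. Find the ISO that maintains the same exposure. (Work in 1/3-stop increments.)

Shutter speed: 2.5 → 3.2 → 4 → 5 → 6 → 8 — 1 2/3 stops slower (brighter).
Aperture: f/25 → f/22 → f/20 → f/18 → f/16 → f/14 → f/13 → f/11 → f/10 — 2 2/3 stops opened up (brighter).
Net change so far: 4 1/3 stops brighter. Offset with the ISO: 32000 → 25600 → 20000 → 16000 → 12800 → 10000 → 8000 → 6400 → 5000 → 4000 → 3200 → 2500 → 2000 → 1600.

ISO 1600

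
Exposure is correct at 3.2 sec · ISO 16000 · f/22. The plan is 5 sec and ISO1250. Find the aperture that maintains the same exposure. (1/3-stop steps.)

f/8

Shutter speed: 3.2 → 4 → 5 — 2/3 stop slower (brighter).
ISO: 16000 → 12800 → 10000 → 8000 → 6400 → 5000 → 4000 → 3200 → 2500 → 2000 → 1600 → 1250 — 3 2/3 stops lower (darker).
Net change so far: 3 stops darker. Offset with the aperture: f/22 → f/20 → f/18 → f/16 → f/14 → f/13 → f/11 → f/10 → f/9 → f/8.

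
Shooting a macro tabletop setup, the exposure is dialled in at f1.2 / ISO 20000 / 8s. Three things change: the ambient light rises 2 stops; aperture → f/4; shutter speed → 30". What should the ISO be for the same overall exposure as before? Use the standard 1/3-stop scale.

ISO 12800

Scene light: 2 stops brighter.
Aperture: f/1.2 → f/1.4 → f/1.6 → f/1.8 → f/2 → f/2.2 → f/2.5 → f/2.8 → f/3.2 → f/3.5 → f/4 — 3 1/3 stops smaller aperture (darker).
Shutter speed: 8 → 10 → 13 → 15 → 20 → 25 → 30 — 2 stops slower (brighter).
Net so far: 2/3 stop brighter. ISO: 20000 → 16000 → 12800.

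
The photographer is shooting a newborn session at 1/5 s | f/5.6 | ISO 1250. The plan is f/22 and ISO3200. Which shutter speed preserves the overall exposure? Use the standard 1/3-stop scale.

Aperture: f/5.6 → f/6.3 → f/7.1 → f/8 → f/9 → f/10 → f/11 → f/13 → f/14 → f/16 → f/18 → f/20 → f/22 — 4 stops narrower (darker).
ISO: 1250 → 1600 → 2000 → 2500 → 3200 — 1 1/3 stops raised (brighter).
Net change so far: 2 2/3 stops darker. Offset with the shutter speed: 1/5 → 1/4 → 0.3 → 0.4 → 0.5 → 0.6 → 0.8 → 1 → 1.3.

1.3 s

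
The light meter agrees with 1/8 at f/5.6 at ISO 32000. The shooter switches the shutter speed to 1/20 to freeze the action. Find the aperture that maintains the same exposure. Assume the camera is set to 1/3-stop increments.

f/3.5

Shutter speed: 1/8 → 1/10 → 1/13 → 1/15 → 1/20 — 1 1/3 stops faster (darker).
Need 1 1/3 stops brighter from the aperture: f/5.6 → f/5 → f/4.5 → f/4 → f/3.5.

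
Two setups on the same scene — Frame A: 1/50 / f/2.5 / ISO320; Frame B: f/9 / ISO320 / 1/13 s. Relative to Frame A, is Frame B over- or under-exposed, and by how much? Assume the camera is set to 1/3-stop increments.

1 2/3 stops darker

Aperture: f/2.5 → f/2.8 → f/3.2 → f/3.5 → f/4 → f/4.5 → f/5 → f/5.6 → f/6.3 → f/7.1 → f/8 → f/9 — 3 2/3 stops smaller aperture (darker).
Shutter speed: 1/50 → 1/40 → 1/30 → 1/25 → 1/20 → 1/15 → 1/13 — 2 stops slower (brighter).
ISO: unchanged.
Net: −3 2/3 +2 = −1 2/3 stops.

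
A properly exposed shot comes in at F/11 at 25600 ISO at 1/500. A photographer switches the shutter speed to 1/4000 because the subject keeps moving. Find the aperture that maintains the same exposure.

Shutter speed: 1/500 → 1/1000 → 1/2000 → 1/4000 — 3 stops shorter (darker).
Need 3 stops brighter from the aperture: f/11 → f/8 → f/5.6 → f/4.

f/4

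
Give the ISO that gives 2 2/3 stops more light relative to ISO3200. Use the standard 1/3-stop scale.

ISO: 3200 → 4000 → 5000 → 6400 → 8000 → 10000 → 12800 → 16000 → 20000 — 2 2/3 stops higher (brighter).

ISO 20000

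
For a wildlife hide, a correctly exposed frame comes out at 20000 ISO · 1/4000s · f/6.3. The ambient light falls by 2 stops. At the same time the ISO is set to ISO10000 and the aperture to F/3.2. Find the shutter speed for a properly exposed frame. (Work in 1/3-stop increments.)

1/2000s

Scene light: 2 stops darker.
ISO: 20000 → 16000 → 12800 → 10000 — 1 stop dropped (darker).
Aperture: f/6.3 → f/5.6 → f/5 → f/4.5 → f/4 → f/3.5 → f/3.2 — 2 stops larger aperture (brighter).
Net so far: 1 stop darker. Shutter speed: 1/4000 → 1/3200 → 1/2500 → 1/2000.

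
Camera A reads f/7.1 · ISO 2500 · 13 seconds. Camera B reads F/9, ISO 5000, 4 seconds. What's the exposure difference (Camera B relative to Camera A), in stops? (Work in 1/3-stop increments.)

Aperture: f/7.1 → f/8 → f/9 — 2/3 stop smaller aperture (darker).
Shutter speed: 13 → 10 → 8 → 6 → 5 → 4 — 1 2/3 stops shorter (darker).
ISO: 2500 → 3200 → 4000 → 5000 — 1 stop raised (brighter).
Net: −2/3 −1 2/3 +1 = −1 1/3 stops.

1 1/3 stops darker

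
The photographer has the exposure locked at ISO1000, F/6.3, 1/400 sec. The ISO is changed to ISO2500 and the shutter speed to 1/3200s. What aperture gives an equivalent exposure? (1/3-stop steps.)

f/3.5

ISO: 1000 → 1250 → 1600 → 2000 → 2500 — 1 1/3 stops raised (brighter).
Shutter speed: 1/400 → 1/500 → 1/640 → 1/800 → 1/1000 → 1/1250 → 1/1600 → 1/2000 → 1/2500 → 1/3200 — 3 stops shorter (darker).
Net change so far: 1 2/3 stops darker. Offset with the aperture: f/6.3 → f/5.6 → f/5 → f/4.5 → f/4 → f/3.5.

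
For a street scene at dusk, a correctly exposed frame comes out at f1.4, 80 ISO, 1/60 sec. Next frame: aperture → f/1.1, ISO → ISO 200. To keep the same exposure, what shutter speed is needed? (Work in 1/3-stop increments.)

Aperture: f/1.4 → f/1.2 → f/1.1 — 2/3 stop opened up (brighter).
ISO: 80 → 100 → 125 → 160 → 200 — 1 1/3 stops raised (brighter).
Net change so far: 2 stops brighter. Offset with the shutter speed: 1/60 → 1/80 → 1/100 → 1/125 → 1/160 → 1/200 → 1/250.

1/250s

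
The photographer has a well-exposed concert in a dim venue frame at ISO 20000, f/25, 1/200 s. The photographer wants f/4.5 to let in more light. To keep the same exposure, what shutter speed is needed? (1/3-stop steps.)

1/6400s

Aperture: f/25 → f/22 → f/20 → f/18 → f/16 → f/14 → f/13 → f/11 → f/10 → f/9 → f/8 → f/7.1 → f/6.3 → f/5.6 → f/5 → f/4.5 — 5 stops opened up (brighter).
Need 5 stops darker from the shutter speed: 1/200 → 1/250 → 1/320 → 1/400 → 1/500 → 1/640 → 1/800 → 1/1000 → 1/1250 → 1/1600 → 1/2000 → 1/2500 → 1/3200 → 1/4000 → 1/5000 → 1/6400.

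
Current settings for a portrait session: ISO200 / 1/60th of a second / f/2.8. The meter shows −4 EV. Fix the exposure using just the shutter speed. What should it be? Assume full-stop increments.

Underexposed by 4 stops → need 4 stops brighter.
Shutter speed: 1/60 → 1/30 → 1/15 → 1/8 → 1/4.

1/4s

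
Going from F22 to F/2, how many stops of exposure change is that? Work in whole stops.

f/22 → f/16 → f/11 → f/8 → f/5.6 → f/4 → f/2.8 → f/2 — count the steps: 7 stops.

7 stops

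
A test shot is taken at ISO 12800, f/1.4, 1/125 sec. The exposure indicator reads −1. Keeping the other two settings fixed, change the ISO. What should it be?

Underexposed by 1 stop → need 1 stop brighter.
ISO: 12800 → 25600.

ISO 25600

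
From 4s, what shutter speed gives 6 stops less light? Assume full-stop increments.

Shutter speed: 4 → 2 → 1 → 1/2 → 1/4 → 1/8 → 1/15 — 6 stops faster (darker).

1/15s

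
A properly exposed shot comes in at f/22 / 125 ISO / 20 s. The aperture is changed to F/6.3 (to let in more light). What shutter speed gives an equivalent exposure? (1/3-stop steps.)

1.6 s

Aperture: f/22 → f/20 → f/18 → f/16 → f/14 → f/13 → f/11 → f/10 → f/9 → f/8 → f/7.1 → f/6.3 — 3 2/3 stops wider (brighter).
Need 3 2/3 stops darker from the shutter speed: 20 → 15 → 13 → 10 → 8 → 6 → 5 → 4 → 3.2 → 2.5 → 2 → 1.6.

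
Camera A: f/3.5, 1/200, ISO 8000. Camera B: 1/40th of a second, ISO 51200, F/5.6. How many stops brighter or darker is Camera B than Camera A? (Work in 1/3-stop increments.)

Aperture: f/3.5 → f/4 → f/4.5 → f/5 → f/5.6 — 1 1/3 stops stopped down (darker).
Shutter speed: 1/200 → 1/160 → 1/125 → 1/100 → 1/80 → 1/60 → 1/50 → 1/40 — 2 1/3 stops slower (brighter).
ISO: 8000 → 10000 → 12800 → 16000 → 20000 → 25600 → 32000 → 40000 → 51200 — 2 2/3 stops higher (brighter).
Net: −1 1/3 +2 1/3 +2 2/3 = +3 2/3 stops.

3 2/3 stops brighter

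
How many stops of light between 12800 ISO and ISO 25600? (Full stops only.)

1 stop

12800 → 25600 — count the steps: 1 stop.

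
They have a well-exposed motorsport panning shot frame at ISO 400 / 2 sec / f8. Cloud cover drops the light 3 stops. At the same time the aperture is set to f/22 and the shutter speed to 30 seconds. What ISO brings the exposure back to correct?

ISO 1600

Scene light: 3 stops darker.
Aperture: f/8 → f/11 → f/16 → f/22 — 3 stops smaller aperture (darker).
Shutter speed: 2 → 4 → 8 → 15 → 30 — 4 stops longer (brighter).
Net so far: 2 stops darker. ISO: 400 → 800 → 1600.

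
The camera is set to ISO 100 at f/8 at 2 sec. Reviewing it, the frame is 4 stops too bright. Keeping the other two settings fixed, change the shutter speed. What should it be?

Overexposed by 4 stops → need 4 stops darker.
Shutter speed: 2 → 1 → 1/2 → 1/4 → 1/8.

1/8s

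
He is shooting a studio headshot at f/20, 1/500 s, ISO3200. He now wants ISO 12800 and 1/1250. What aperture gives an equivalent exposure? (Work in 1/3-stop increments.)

f/25

ISO: 3200 → 4000 → 5000 → 6400 → 8000 → 10000 → 12800 — 2 stops higher (brighter).
Shutter speed: 1/500 → 1/640 → 1/800 → 1/1000 → 1/1250 — 1 1/3 stops faster (darker).
Net change so far: 2/3 stop brighter. Offset with the aperture: f/20 → f/22 → f/25.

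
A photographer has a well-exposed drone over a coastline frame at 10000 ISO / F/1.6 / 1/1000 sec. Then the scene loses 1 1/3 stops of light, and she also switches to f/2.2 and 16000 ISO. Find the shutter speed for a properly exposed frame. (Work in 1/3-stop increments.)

Scene light: 1 1/3 stops darker.
Aperture: f/1.6 → f/1.8 → f/2 → f/2.2 — 1 stop stopped down (darker).
ISO: 10000 → 12800 → 16000 — 2/3 stop raised (brighter).
Net so far: 1 2/3 stops darker. Shutter speed: 1/1000 → 1/800 → 1/640 → 1/500 → 1/400 → 1/320.

1/320s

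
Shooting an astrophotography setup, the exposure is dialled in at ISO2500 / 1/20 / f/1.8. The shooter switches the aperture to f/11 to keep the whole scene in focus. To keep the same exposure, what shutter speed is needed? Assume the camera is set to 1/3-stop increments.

Aperture: f/1.8 → f/2 → f/2.2 → f/2.5 → f/2.8 → f/3.2 → f/3.5 → f/4 → f/4.5 → f/5 → f/5.6 → f/6.3 → f/7.1 → f/8 → f/9 → f/10 → f/11 — 5 1/3 stops narrower (darker).
Need 5 1/3 stops brighter from the shutter speed: 1/20 → 1/15 → 1/13 → 1/10 → 1/8 → 1/6 → 1/5 → 1/4 → 0.3 → 0.4 → 0.5 → 0.6 → 0.8 → 1 → 1.3 → 1.6 → 2.

2 s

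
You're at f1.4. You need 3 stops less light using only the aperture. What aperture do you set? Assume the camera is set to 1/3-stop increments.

Aperture: f/1.4 → f/1.6 → f/1.8 → f/2 → f/2.2 → f/2.5 → f/2.8 → f/3.2 → f/3.5 → f/4 — 3 stops smaller aperture (darker).

f/4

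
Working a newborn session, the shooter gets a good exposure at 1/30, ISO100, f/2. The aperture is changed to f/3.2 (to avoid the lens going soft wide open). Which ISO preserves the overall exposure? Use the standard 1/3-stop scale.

Aperture: f/2 → f/2.2 → f/2.5 → f/2.8 → f/3.2 — 1 1/3 stops stopped down (darker).
Need 1 1/3 stops brighter from the ISO: 100 → 125 → 160 → 200 → 250.

ISO 250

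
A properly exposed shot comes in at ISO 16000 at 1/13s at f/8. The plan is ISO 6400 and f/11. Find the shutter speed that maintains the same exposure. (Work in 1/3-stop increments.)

ISO: 16000 → 12800 → 10000 → 8000 → 6400 — 1 1/3 stops lower (darker).
Aperture: f/8 → f/9 → f/10 → f/11 — 1 stop stopped down (darker).
Net change so far: 2 1/3 stops darker. Offset with the shutter speed: 1/13 → 1/10 → 1/8 → 1/6 → 1/5 → 1/4 → 0.3 → 0.4.

0.4 s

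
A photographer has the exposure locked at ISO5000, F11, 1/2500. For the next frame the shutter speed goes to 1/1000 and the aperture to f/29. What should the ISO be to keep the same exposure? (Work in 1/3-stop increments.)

Shutter speed: 1/2500 → 1/2000 → 1/1600 → 1/1250 → 1/1000 — 1 1/3 stops longer (brighter).
Aperture: f/11 → f/13 → f/14 → f/16 → f/18 → f/20 → f/22 → f/25 → f/29 — 2 2/3 stops stopped down (darker).
Net change so far: 1 1/3 stops darker. Offset with the ISO: 5000 → 6400 → 8000 → 10000 → 12800.

ISO 12800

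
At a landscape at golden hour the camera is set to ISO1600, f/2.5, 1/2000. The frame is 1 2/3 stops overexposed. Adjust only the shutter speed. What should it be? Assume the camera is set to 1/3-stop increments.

Overexposed by 1 2/3 stops → need 1 2/3 stops darker.
Shutter speed: 1/2000 → 1/2500 → 1/3200 → 1/4000 → 1/5000 → 1/6400.

1/6400s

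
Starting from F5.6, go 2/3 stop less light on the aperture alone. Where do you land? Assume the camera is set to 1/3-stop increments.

f/7.1

Aperture: f/5.6 → f/6.3 → f/7.1 — 2/3 stop smaller aperture (darker).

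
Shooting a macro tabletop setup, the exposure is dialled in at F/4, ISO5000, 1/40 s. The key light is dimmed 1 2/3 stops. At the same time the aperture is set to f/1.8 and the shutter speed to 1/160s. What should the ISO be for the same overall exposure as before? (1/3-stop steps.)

ISO 12800

Scene light: 1 2/3 stops darker.
Aperture: f/4 → f/3.5 → f/3.2 → f/2.8 → f/2.5 → f/2.2 → f/2 → f/1.8 — 2 1/3 stops larger aperture (brighter).
Shutter speed: 1/40 → 1/50 → 1/60 → 1/80 → 1/100 → 1/125 → 1/160 — 2 stops faster (darker).
Net so far: 1 1/3 stops darker. ISO: 5000 → 6400 → 8000 → 10000 → 12800.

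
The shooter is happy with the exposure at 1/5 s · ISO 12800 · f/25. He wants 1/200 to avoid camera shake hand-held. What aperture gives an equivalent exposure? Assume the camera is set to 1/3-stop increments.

Shutter speed: 1/5 → 1/6 → 1/8 → 1/10 → 1/13 → 1/15 → 1/20 → 1/25 → 1/30 → 1/40 → 1/50 → 1/60 → 1/80 → 1/100 → 1/125 → 1/160 → 1/200 — 5 1/3 stops faster (darker).
Need 5 1/3 stops brighter from the aperture: f/25 → f/22 → f/20 → f/18 → f/16 → f/14 → f/13 → f/11 → f/10 → f/9 → f/8 → f/7.1 → f/6.3 → f/5.6 → f/5 → f/4.5 → f/4.

f/4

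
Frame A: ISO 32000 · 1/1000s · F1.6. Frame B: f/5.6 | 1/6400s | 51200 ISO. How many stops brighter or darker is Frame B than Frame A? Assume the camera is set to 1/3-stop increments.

5 2/3 stops darker

Aperture: f/1.6 → f/1.8 → f/2 → f/2.2 → f/2.5 → f/2.8 → f/3.2 → f/3.5 → f/4 → f/4.5 → f/5 → f/5.6 — 3 2/3 stops narrower (darker).
Shutter speed: 1/1000 → 1/1250 → 1/1600 → 1/2000 → 1/2500 → 1/3200 → 1/4000 → 1/5000 → 1/6400 — 2 2/3 stops faster (darker).
ISO: 32000 → 40000 → 51200 — 2/3 stop higher (brighter).
Net: −3 2/3 −2 2/3 +2/3 = −5 2/3 stops.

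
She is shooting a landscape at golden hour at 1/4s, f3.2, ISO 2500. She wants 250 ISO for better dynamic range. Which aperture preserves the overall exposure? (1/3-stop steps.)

f/1.0

ISO: 2500 → 2000 → 1600 → 1250 → 1000 → 800 → 640 → 500 → 400 → 320 → 250 — 3 1/3 stops dropped (darker).
Need 3 1/3 stops brighter from the aperture: f/3.2 → f/2.8 → f/2.5 → f/2.2 → f/2 → f/1.8 → f/1.6 → f/1.4 → f/1.2 → f/1.1 → f/1.0.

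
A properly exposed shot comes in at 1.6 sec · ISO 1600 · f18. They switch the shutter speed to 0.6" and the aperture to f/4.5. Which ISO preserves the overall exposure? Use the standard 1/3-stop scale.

Shutter speed: 1.6 → 1.3 → 1 → 0.8 → 0.6 — 1 1/3 stops shorter (darker).
Aperture: f/18 → f/16 → f/14 → f/13 → f/11 → f/10 → f/9 → f/8 → f/7.1 → f/6.3 → f/5.6 → f/5 → f/4.5 — 4 stops larger aperture (brighter).
Net change so far: 2 2/3 stops brighter. Offset with the ISO: 1600 → 1250 → 1000 → 800 → 640 → 500 → 400 → 320 → 250.

ISO 250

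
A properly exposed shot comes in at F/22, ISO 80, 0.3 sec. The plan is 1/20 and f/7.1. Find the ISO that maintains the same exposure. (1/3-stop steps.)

Shutter speed: 0.3 → 1/4 → 1/5 → 1/6 → 1/8 → 1/10 → 1/13 → 1/15 → 1/20 — 2 2/3 stops shorter (darker).
Aperture: f/22 → f/20 → f/18 → f/16 → f/14 → f/13 → f/11 → f/10 → f/9 → f/8 → f/7.1 — 3 1/3 stops wider (brighter).
Net change so far: 2/3 stop brighter. Offset with the ISO: 80 → 64 → 50.

ISO 50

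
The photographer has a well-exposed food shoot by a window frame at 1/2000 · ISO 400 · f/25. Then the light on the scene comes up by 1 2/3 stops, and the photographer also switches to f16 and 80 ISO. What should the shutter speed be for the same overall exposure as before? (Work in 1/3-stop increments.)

1/3200s

Scene light: 1 2/3 stops brighter.
Aperture: f/25 → f/22 → f/20 → f/18 → f/16 — 1 1/3 stops opened up (brighter).
ISO: 400 → 320 → 250 → 200 → 160 → 125 → 100 → 80 — 2 1/3 stops dropped (darker).
Net so far: 2/3 stop brighter. Shutter speed: 1/2000 → 1/2500 → 1/3200.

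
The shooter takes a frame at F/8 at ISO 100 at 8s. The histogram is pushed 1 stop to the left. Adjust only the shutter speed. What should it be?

15 s

Underexposed by 1 stop → need 1 stop brighter.
Shutter speed: 8 → 15.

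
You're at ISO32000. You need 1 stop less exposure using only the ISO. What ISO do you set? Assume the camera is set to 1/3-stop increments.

ISO 16000

ISO: 32000 → 25600 → 20000 → 16000 — 1 stop lower (darker).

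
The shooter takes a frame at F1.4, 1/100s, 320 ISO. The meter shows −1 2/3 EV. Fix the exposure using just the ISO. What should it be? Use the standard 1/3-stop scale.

Underexposed by 1 2/3 stops → need 1 2/3 stops brighter.
ISO: 320 → 400 → 500 → 640 → 800 → 1000.

ISO 1000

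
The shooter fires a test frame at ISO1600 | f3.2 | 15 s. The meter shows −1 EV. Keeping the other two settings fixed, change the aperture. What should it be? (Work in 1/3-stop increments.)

f/2.2

Underexposed by 1 stop → need 1 stop brighter.
Aperture: f/3.2 → f/2.8 → f/2.5 → f/2.2.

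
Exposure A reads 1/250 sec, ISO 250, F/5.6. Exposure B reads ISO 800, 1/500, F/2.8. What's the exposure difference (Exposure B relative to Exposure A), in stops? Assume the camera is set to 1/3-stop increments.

Aperture: f/5.6 → f/5 → f/4.5 → f/4 → f/3.5 → f/3.2 → f/2.8 — 2 stops wider (brighter).
Shutter speed: 1/250 → 1/320 → 1/400 → 1/500 — 1 stop faster (darker).
ISO: 250 → 320 → 400 → 500 → 640 → 800 — 1 2/3 stops raised (brighter).
Net: +2 −1 +1 2/3 = +2 2/3 stops.

2 2/3 stops brighter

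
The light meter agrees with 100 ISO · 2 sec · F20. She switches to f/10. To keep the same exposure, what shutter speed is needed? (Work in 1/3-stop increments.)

0.5 s

Aperture: f/20 → f/18 → f/16 → f/14 → f/13 → f/11 → f/10 — 2 stops larger aperture (brighter).
Need 2 stops darker from the shutter speed: 2 → 1.6 → 1.3 → 1 → 0.8 → 0.6 → 0.5.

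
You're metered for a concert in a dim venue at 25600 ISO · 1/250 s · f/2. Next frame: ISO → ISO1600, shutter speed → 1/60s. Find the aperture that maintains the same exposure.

ISO: 25600 → 12800 → 6400 → 3200 → 1600 — 4 stops lower (darker).
Shutter speed: 1/250 → 1/125 → 1/60 — 2 stops longer (brighter).
Net change so far: 2 stops darker. Offset with the aperture: f/2 → f/1.4 → f/1.0.

f/1.0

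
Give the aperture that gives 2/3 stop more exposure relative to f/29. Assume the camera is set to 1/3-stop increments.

Aperture: f/29 → f/25 → f/22 — 2/3 stop larger aperture (brighter).

f/22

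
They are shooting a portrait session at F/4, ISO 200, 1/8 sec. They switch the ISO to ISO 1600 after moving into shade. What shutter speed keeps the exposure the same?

1/60s

ISO: 200 → 400 → 800 → 1600 — 3 stops raised (brighter).
Need 3 stops darker from the shutter speed: 1/8 → 1/15 → 1/30 → 1/60.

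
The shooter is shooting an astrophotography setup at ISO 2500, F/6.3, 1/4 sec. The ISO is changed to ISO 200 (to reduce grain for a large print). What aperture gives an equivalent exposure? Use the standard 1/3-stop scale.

ISO: 2500 → 2000 → 1600 → 1250 → 1000 → 800 → 640 → 500 → 400 → 320 → 250 → 200 — 3 2/3 stops lower (darker).
Need 3 2/3 stops brighter from the aperture: f/6.3 → f/5.6 → f/5 → f/4.5 → f/4 → f/3.5 → f/3.2 → f/2.8 → f/2.5 → f/2.2 → f/2 → f/1.8.

f/1.8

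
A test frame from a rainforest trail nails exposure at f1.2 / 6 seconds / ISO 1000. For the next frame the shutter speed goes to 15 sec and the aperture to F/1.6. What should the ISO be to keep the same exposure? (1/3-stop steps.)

Shutter speed: 6 → 8 → 10 → 13 → 15 — 1 1/3 stops slower (brighter).
Aperture: f/1.2 → f/1.4 → f/1.6 — 2/3 stop stopped down (darker).
Net change so far: 2/3 stop brighter. Offset with the ISO: 1000 → 800 → 640.

ISO 640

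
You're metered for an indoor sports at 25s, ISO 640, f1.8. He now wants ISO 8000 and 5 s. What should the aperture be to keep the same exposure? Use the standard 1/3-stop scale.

ISO: 640 → 800 → 1000 → 1250 → 1600 → 2000 → 2500 → 3200 → 4000 → 5000 → 6400 → 8000 — 3 2/3 stops higher (brighter).
Shutter speed: 25 → 20 → 15 → 13 → 10 → 8 → 6 → 5 — 2 1/3 stops shorter (darker).
Net change so far: 1 1/3 stops brighter. Offset with the aperture: f/1.8 → f/2 → f/2.2 → f/2.5 → f/2.8.

f/2.8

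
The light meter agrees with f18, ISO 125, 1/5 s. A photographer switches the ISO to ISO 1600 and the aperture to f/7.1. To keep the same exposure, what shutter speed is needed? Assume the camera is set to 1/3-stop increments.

1/400s

ISO: 125 → 160 → 200 → 250 → 320 → 400 → 500 → 640 → 800 → 1000 → 1250 → 1600 — 3 2/3 stops raised (brighter).
Aperture: f/18 → f/16 → f/14 → f/13 → f/11 → f/10 → f/9 → f/8 → f/7.1 — 2 2/3 stops opened up (brighter).
Net change so far: 6 1/3 stops brighter. Offset with the shutter speed: 1/5 → 1/6 → 1/8 → 1/10 → 1/13 → 1/15 → 1/20 → 1/25 → 1/30 → 1/40 → 1/50 → 1/60 → 1/80 → 1/100 → 1/125 → 1/160 → 1/200 → 1/250 → 1/320 → 1/400.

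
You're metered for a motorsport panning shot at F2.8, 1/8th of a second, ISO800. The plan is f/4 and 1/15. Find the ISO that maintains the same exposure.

Aperture: f/2.8 → f/4 — 1 stop narrower (darker).
Shutter speed: 1/8 → 1/15 — 1 stop shorter (darker).
Net change so far: 2 stops darker. Offset with the ISO: 800 → 1600 → 3200.

ISO 3200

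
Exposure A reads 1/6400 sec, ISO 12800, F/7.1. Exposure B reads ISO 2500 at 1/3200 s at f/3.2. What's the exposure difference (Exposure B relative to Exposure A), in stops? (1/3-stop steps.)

Aperture: f/7.1 → f/6.3 → f/5.6 → f/5 → f/4.5 → f/4 → f/3.5 → f/3.2 — 2 1/3 stops wider (brighter).
Shutter speed: 1/6400 → 1/5000 → 1/4000 → 1/3200 — 1 stop slower (brighter).
ISO: 12800 → 10000 → 8000 → 6400 → 5000 → 4000 → 3200 → 2500 — 2 1/3 stops lower (darker).
Net: +2 1/3 +1 −2 1/3 = +1 stop.

1 stop brighter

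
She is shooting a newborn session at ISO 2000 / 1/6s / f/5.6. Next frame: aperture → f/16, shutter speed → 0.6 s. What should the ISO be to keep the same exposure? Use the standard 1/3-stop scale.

Aperture: f/5.6 → f/6.3 → f/7.1 → f/8 → f/9 → f/10 → f/11 → f/13 → f/14 → f/16 — 3 stops stopped down (darker).
Shutter speed: 1/6 → 1/5 → 1/4 → 0.3 → 0.4 → 0.5 → 0.6 — 2 stops slower (brighter).
Net change so far: 1 stop darker. Offset with the ISO: 2000 → 2500 → 3200 → 4000.

ISO 4000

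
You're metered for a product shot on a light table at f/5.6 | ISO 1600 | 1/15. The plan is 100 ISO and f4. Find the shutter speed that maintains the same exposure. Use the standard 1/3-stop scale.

ISO: 1600 → 1250 → 1000 → 800 → 640 → 500 → 400 → 320 → 250 → 200 → 160 → 125 → 100 — 4 stops dropped (darker).
Aperture: f/5.6 → f/5 → f/4.5 → f/4 — 1 stop wider (brighter).
Net change so far: 3 stops darker. Offset with the shutter speed: 1/15 → 1/13 → 1/10 → 1/8 → 1/6 → 1/5 → 1/4 → 0.3 → 0.4 → 0.5.

0.5 s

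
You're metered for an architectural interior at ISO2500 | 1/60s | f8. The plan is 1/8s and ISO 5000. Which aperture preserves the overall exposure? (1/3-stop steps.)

Shutter speed: 1/60 → 1/50 → 1/40 → 1/30 → 1/25 → 1/20 → 1/15 → 1/13 → 1/10 → 1/8 — 3 stops slower (brighter).
ISO: 2500 → 3200 → 4000 → 5000 — 1 stop higher (brighter).
Net change so far: 4 stops brighter. Offset with the aperture: f/8 → f/9 → f/10 → f/11 → f/13 → f/14 → f/16 → f/18 → f/20 → f/22 → f/25 → f/29 → f/32.

f/32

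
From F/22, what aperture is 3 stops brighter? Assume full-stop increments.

f/8

Aperture: f/22 → f/16 → f/11 → f/8 — 3 stops opened up (brighter).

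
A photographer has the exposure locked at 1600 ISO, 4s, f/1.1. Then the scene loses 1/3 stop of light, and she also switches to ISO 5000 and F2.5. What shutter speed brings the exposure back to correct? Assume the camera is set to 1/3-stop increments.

8 s

Scene light: 1/3 stop darker.
ISO: 1600 → 2000 → 2500 → 3200 → 4000 → 5000 — 1 2/3 stops raised (brighter).
Aperture: f/1.1 → f/1.2 → f/1.4 → f/1.6 → f/1.8 → f/2 → f/2.2 → f/2.5 — 2 1/3 stops smaller aperture (darker).
Net so far: 1 stop darker. Shutter speed: 4 → 5 → 6 → 8.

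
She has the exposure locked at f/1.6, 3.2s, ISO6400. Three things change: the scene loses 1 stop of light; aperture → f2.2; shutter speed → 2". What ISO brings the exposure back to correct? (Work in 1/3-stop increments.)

ISO 40000

Scene light: 1 stop darker.
Aperture: f/1.6 → f/1.8 → f/2 → f/2.2 — 1 stop narrower (darker).
Shutter speed: 3.2 → 2.5 → 2 — 2/3 stop shorter (darker).
Net so far: 2 2/3 stops darker. ISO: 6400 → 8000 → 10000 → 12800 → 16000 → 20000 → 25600 → 32000 → 40000.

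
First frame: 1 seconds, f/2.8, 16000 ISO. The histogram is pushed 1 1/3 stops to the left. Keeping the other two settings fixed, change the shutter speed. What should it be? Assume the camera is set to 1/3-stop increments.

Underexposed by 1 1/3 stops → need 1 1/3 stops brighter.
Shutter speed: 1 → 1.3 → 1.6 → 2 → 2.5.

2.5 s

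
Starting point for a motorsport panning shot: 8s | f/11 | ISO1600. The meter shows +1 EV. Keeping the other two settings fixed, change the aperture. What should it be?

f/16

Overexposed by 1 stop → need 1 stop darker.
Aperture: f/11 → f/16.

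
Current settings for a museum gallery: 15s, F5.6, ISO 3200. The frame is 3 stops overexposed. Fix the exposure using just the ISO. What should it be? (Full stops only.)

Overexposed by 3 stops → need 3 stops darker.
ISO: 3200 → 1600 → 800 → 400.

ISO 400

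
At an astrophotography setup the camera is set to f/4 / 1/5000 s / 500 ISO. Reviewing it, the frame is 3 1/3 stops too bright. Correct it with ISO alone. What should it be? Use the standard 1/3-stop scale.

Overexposed by 3 1/3 stops → need 3 1/3 stops darker.
ISO: 500 → 400 → 320 → 250 → 200 → 160 → 125 → 100 → 80 → 64 → 50.

ISO 50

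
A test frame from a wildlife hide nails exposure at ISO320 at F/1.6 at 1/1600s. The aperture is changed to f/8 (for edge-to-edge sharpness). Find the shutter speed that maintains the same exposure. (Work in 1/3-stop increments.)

1/60s

Aperture: f/1.6 → f/1.8 → f/2 → f/2.2 → f/2.5 → f/2.8 → f/3.2 → f/3.5 → f/4 → f/4.5 → f/5 → f/5.6 → f/6.3 → f/7.1 → f/8 — 4 2/3 stops narrower (darker).
Need 4 2/3 stops brighter from the shutter speed: 1/1600 → 1/1250 → 1/1000 → 1/800 → 1/640 → 1/500 → 1/400 → 1/320 → 1/250 → 1/200 → 1/160 → 1/125 → 1/100 → 1/80 → 1/60.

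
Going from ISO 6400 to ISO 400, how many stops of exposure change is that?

6400 → 3200 → 1600 → 800 → 400 — count the steps: 4 stops.

4 stops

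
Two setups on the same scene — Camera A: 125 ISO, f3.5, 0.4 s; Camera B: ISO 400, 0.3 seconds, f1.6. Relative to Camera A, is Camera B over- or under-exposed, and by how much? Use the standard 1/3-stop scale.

Aperture: f/3.5 → f/3.2 → f/2.8 → f/2.5 → f/2.2 → f/2 → f/1.8 → f/1.6 — 2 1/3 stops wider (brighter).
Shutter speed: 0.4 → 0.3 — 1/3 stop faster (darker).
ISO: 125 → 160 → 200 → 250 → 320 → 400 — 1 2/3 stops raised (brighter).
Net: +2 1/3 −1/3 +1 2/3 = +3 2/3 stops.

3 2/3 stops brighter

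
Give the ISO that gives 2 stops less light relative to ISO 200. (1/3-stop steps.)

ISO 50

ISO: 200 → 160 → 125 → 100 → 80 → 64 → 50 — 2 stops lower (darker).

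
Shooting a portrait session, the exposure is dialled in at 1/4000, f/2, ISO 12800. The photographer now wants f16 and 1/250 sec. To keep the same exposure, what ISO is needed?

Aperture: f/2 → f/2.8 → f/4 → f/5.6 → f/8 → f/11 → f/16 — 6 stops smaller aperture (darker).
Shutter speed: 1/4000 → 1/2000 → 1/1000 → 1/500 → 1/250 — 4 stops slower (brighter).
Net change so far: 2 stops darker. Offset with the ISO: 12800 → 25600 → 51200.

ISO 51200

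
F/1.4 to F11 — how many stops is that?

6 stops

f/1.4 → f/2 → f/2.8 → f/4 → f/5.6 → f/8 → f/11 — count the steps: 6 stops.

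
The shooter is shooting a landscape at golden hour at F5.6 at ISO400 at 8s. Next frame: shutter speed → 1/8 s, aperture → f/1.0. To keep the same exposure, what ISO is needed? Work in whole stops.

ISO 800

Shutter speed: 8 → 4 → 2 → 1 → 1/2 → 1/4 → 1/8 — 6 stops faster (darker).
Aperture: f/5.6 → f/4 → f/2.8 → f/2 → f/1.4 → f/1.0 — 5 stops opened up (brighter).
Net change so far: 1 stop darker. Offset with the ISO: 400 → 800.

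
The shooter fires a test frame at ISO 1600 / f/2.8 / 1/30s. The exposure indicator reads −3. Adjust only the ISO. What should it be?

Underexposed by 3 stops → need 3 stops brighter.
ISO: 1600 → 3200 → 6400 → 12800.

ISO 12800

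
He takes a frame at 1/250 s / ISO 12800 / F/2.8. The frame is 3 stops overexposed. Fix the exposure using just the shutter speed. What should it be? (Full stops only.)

Overexposed by 3 stops → need 3 stops darker.
Shutter speed: 1/250 → 1/500 → 1/1000 → 1/2000.

1/2000s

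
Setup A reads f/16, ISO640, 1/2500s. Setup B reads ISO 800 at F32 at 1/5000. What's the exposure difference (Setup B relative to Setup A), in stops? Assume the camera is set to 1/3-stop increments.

Aperture: f/16 → f/18 → f/20 → f/22 → f/25 → f/29 → f/32 — 2 stops smaller aperture (darker).
Shutter speed: 1/2500 → 1/3200 → 1/4000 → 1/5000 — 1 stop shorter (darker).
ISO: 640 → 800 — 1/3 stop higher (brighter).
Net: −2 −1 +1/3 = −2 2/3 stops.

2 2/3 stops darker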